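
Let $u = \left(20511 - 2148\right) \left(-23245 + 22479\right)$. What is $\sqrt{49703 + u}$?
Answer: $i \sqrt{14016355} \approx 3743.8 i$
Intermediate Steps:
$u = -14066058$ ($u = 18363 \left(-766\right) = -14066058$)
$\sqrt{49703 + u} = \sqrt{49703 - 14066058} = \sqrt{-14016355} = i \sqrt{14016355}$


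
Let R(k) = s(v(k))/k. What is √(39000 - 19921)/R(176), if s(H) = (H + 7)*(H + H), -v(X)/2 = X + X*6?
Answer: √19079/68796 ≈ 0.0020078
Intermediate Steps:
v(X) = -14*X (v(X) = -2*(X + X*6) = -2*(X + 6*X) = -14*X)
s(H) = 2*H*(7 + H) (s(H) = (7 + H)*(2*H) = 2*H*(7 + H))
R(k) = -196 + 392*k (R(k) = (2*(-14*k)*(7 - 14*k))/k = (-28*k*(7 - 14*k))/k = -196 + 392*k)
√(39000 - 19921)/R(176) = √(39000 - 19921)/(-196 + 392*176) = √19079/(-196 + 68992) = √19079/68796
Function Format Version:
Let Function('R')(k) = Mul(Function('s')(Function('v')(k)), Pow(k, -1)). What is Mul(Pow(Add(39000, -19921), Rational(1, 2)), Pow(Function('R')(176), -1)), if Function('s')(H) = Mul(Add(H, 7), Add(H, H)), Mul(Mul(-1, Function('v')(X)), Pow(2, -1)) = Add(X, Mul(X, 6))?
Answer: Mul(Rational(1, 68796), Pow(19079, Rational(1, 2))) ≈ 0.0020078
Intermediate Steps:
Function('v')(X) = Mul(-14, X) (Function('v')(X) = Mul(-2, Add(X, Mul(X, 6))) = Mul(-2, Add(X, Mul(6, X))) = Mul(-2, Mul(7, X)) = Mul(-14, X))
Function('s')(H) = Mul(2, H, Add(7, H)) (Function('s')(H) = Mul(Add(7, H), Mul(2, H)) = Mul(2, H, Add(7, H)))
Function('R')(k) = Add(-196, Mul(392, k)) (Function('R')(k) = Mul(Mul(2, Mul(-14, k), Add(7, Mul(-14, k))), Pow(k, -1)) = Mul(Mul(-28, k, Add(7, Mul(-14, k))), Pow(k, -1)) = Add(-196, Mul(392, k)))
Mul(Pow(Add(39000, -19921), Rational(1, 2)), Pow(Function('R')(176), -1)) = Mul(Pow(Add(39000, -19921), Rational(1, 2)), Pow(Add(-196, Mul(392, 176)), -1)) = Mul(Pow(19079, Rational(1, 2)), Pow(Add(-196, 68992), -1)) = Mul(Pow(19079, Rational(1, 2)), Pow(68796, -1)) = Mul(Pow(19079, Rational(1, 2)), Rational(1, 68796)) = Mul(Rational(1, 68796), Pow(19079, Rational(1, 2)))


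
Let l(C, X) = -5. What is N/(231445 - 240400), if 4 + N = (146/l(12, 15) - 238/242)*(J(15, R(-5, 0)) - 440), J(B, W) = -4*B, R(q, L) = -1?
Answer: -1825616/1083555 ≈ -1.6848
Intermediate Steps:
N = 1825616/121 (N = -4 + (146/(-5) - 238/242)*(-4*15 - 440) = -4 + (146*(-1/5) - 238*1/242)*(-60 - 440) = -4 + (-146/5 - 119/121)*(-500) = -4 - 18261/605*(-500) = -4 + 1826100/121 = 1825616/121 ≈ 15088.)
N/(231445 - 240400) = 1825616/(121*(231445 - 240400)) = (1825616/121)/(-8955) = (1825616/121)*(-1/8955) = -1825616/1083555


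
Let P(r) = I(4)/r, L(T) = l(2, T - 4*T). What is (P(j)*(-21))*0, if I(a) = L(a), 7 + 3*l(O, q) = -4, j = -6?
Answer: 0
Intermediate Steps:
l(O, q) = -11/3 (l(O, q) = -7/3 + (⅓)*(-4) = -7/3 - 4/3 = -11/3)
L(T) = -11/3
I(a) = -11/3
P(r) = -11/(3*r)
(P(j)*(-21))*0 = (-11/3/(-6)*(-21))*0 = (-11/3*(-⅙)*(-21))*0 = ((11/18)*(-21))*0 = -77/6*0 = 0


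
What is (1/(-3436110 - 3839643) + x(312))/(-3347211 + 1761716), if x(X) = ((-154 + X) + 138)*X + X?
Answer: -674200375991/11535670002735 ≈ -0.058445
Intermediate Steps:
x(X) = X + X*(-16 + X) (x(X) = (-16 + X)*X + X = X*(-16 + X) + X = X + X*(-16 + X))
(1/(-3436110 - 3839643) + x(312))/(-3347211 + 1761716) = (1/(-3436110 - 3839643) + 312*(-15 + 312))/(-3347211 + 1761716) = (1/(-7275753) + 312*297)/(-1585495) = (-1/7275753 + 92664)*(-1/1585495) = (674200375991/7275753)*(-1/1585495) = -674200375991/11535670002735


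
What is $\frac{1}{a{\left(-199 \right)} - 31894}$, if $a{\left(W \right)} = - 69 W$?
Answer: $- \frac{1}{18163} \approx -5.5057 \cdot 10^{-5}$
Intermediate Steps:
$\frac{1}{a{\left(-199 \right)} - 31894} = \frac{1}{\left(-69\right) \left(-199\right) - 31894} = \frac{1}{13731 - 31894} = \frac{1}{-18163} = - \frac{1}{18163}$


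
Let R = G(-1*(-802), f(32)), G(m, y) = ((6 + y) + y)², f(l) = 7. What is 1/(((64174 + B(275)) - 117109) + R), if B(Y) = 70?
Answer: -1/52465 ≈ -1.9060e-5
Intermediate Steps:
G(m, y) = (6 + 2*y)²
R = 400 (R = 4*(3 + 7)² = 4*10² = 4*100 = 400)
1/(((64174 + B(275)) - 117109) + R) = 1/(((64174 + 70) - 117109) + 400) = 1/((64244 - 117109) + 400) = 1/(-52865 + 400) = 1/(-52465) = -1/52465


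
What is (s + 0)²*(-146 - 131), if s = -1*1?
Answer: -277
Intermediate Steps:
s = -1
(s + 0)²*(-146 - 131) = (-1 + 0)²*(-146 - 131) = (-1)²*(-277) = 1*(-277) = -277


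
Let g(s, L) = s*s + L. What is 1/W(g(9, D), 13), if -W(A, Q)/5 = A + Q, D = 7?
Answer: -1/505 ≈ -0.0019802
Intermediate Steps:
g(s, L) = L + s² (g(s, L) = s² + L = L + s²)
W(A, Q) = -5*A - 5*Q (W(A, Q) = -5*(A + Q) = -5*A - 5*Q)
1/W(g(9, D), 13) = 1/(-5*(7 + 9²) - 5*13) = 1/(-5*(7 + 81) - 65) = 1/(-5*88 - 65) = 1/(-440 - 65) = 1/(-505) = -1/505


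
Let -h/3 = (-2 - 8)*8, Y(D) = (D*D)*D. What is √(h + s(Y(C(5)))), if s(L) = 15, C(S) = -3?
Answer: √255 ≈ 15.969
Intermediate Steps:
Y(D) = D³ (Y(D) = D²*D = D³)
h = 240 (h = -3*(-2 - 8)*8 = -(-30)*8 = -3*(-80) = 240)
√(h + s(Y(C(5)))) = √(240 + 15) = √255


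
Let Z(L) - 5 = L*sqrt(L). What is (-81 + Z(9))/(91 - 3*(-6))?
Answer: -49/109 ≈ -0.44954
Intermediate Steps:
Z(L) = 5 + L**(3/2) (Z(L) = 5 + L*sqrt(L) = 5 + L**(3/2))
(-81 + Z(9))/(91 - 3*(-6)) = (-81 + (5 + 9**(3/2)))/(91 - 3*(-6)) = (-81 + (5 + 27))/(91 + 18) = (-81 + 32)/109 = -49*1/109 = -49/109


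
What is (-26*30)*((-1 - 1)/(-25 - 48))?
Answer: -1560/73 ≈ -21.370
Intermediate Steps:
(-26*30)*((-1 - 1)/(-25 - 48)) = -(-1560)/(-73) = -(-1560)*(-1)/73 = -780*2/73 = -1560/73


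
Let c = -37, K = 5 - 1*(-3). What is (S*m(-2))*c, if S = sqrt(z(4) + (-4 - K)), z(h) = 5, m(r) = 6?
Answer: -222*I*sqrt(7) ≈ -587.36*I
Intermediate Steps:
K = 8 (K = 5 + 3 = 8)
S = I*sqrt(7) (S = sqrt(5 + (-4 - 1*8)) = sqrt(5 + (-4 - 8)) = sqrt(5 - 12) = sqrt(-7) = I*sqrt(7) ≈ 2.6458*I)
(S*m(-2))*c = ((I*sqrt(7))*6)*(-37) = (6*I*sqrt(7))*(-37) = -222*I*sqrt(7)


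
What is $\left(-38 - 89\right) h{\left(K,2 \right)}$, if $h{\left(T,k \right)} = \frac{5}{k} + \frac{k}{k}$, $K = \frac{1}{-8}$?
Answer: $- \frac{889}{2} \approx -444.5$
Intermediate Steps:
$K = - \frac{1}{8} \approx -0.125$
$h{\left(T,k \right)} = 1 + \frac{5}{k}$ ($h{\left(T,k \right)} = \frac{5}{k} + 1 = 1 + \frac{5}{k}$)
$\left(-38 - 89\right) h{\left(K,2 \right)} = \left(-38 - 89\right) \frac{5 + 2}{2} = - 127 \cdot \frac{1}{2} \cdot 7 = \left(-127\right) \frac{7}{2} = - \frac{889}{2}$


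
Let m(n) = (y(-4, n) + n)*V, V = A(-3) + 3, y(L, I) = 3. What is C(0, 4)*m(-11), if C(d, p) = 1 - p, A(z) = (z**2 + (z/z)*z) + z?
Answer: 144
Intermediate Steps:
A(z) = z**2 + 2*z (A(z) = (z**2 + 1*z) + z = (z**2 + z) + z = (z + z**2) + z = z**2 + 2*z)
V = 6 (V = -3*(2 - 3) + 3 = -3*(-1) + 3 = 3 + 3 = 6)
m(n) = 18 + 6*n (m(n) = (3 + n)*6 = 18 + 6*n)
C(0, 4)*m(-11) = (1 - 1*4)*(18 + 6*(-11)) = (1 - 4)*(18 - 66) = -3*(-48) = 144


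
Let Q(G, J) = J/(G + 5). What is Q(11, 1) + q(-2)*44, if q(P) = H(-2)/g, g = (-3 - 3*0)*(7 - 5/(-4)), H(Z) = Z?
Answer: 521/144 ≈ 3.6181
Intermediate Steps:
g = -99/4 (g = (-3 + 0)*(7 - 5*(-1/4)) = -3*(7 + 5/4) = -3*33/4 = -99/4 ≈ -24.750)
Q(G, J) = J/(5 + G)
q(P) = 8/99 (q(P) = -2/(-99/4) = -2*(-4/99) = 8/99)
Q(11, 1) + q(-2)*44 = 1/(5 + 11) + (8/99)*44 = 1/16 + 32/9 = 521/144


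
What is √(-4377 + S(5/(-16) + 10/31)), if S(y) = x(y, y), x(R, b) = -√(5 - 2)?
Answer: √(-4377 - √3) ≈ 66.172*I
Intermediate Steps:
x(R, b) = -√3
S(y) = -√3
√(-4377 + S(5/(-16) + 10/31)) = √(-4377 - √3)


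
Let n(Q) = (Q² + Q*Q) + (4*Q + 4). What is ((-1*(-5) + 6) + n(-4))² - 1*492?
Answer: 469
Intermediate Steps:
n(Q) = 4 + 2*Q² + 4*Q (n(Q) = (Q² + Q²) + (4 + 4*Q) = 2*Q² + (4 + 4*Q) = 4 + 2*Q² + 4*Q)
((-1*(-5) + 6) + n(-4))² - 1*492 = ((-1*(-5) + 6) + (4 + 2*(-4)² + 4*(-4)))² - 1*492 = ((5 + 6) + (4 + 2*16 - 16))² - 492 = (11 + (4 + 32 - 16))² - 492 = (11 + 20)² - 492 = 31² - 492 = 961 - 492 = 469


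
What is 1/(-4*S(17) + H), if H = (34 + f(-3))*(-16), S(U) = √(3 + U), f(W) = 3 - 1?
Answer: -9/5179 + √5/41432 ≈ -0.0016838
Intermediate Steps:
f(W) = 2
H = -576 (H = (34 + 2)*(-16) = 36*(-16) = -576)
1/(-4*S(17) + H) = 1/(-4*√(3 + 17) - 576) = 1/(-8*√5 - 576) = 1/(-576 - 8*√5)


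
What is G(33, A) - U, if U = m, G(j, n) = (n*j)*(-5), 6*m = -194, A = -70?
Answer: 34747/3 ≈ 11582.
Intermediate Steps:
m = -97/3 (m = (⅙)*(-194) = -97/3 ≈ -32.333)
G(j, n) = -5*j*n (G(j, n) = (j*n)*(-5) = -5*j*n)
U = -97/3 ≈ -32.333
G(33, A) - U = -5*33*(-70) - 1*(-97/3) = 11550 + 97/3 = 34747/3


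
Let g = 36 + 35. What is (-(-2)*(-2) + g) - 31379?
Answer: -31312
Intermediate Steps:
g = 71
(-(-2)*(-2) + g) - 31379 = (-(-2)*(-2) + 71) - 31379 = (-1*4 + 71) - 31379 = (-4 + 71) - 31379 = 67 - 31379 = -31312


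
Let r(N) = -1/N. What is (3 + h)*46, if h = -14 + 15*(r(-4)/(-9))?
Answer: -3151/6 ≈ -525.17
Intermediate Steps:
h = -173/12 (h = -14 + 15*(-1/(-4)/(-9)) = -14 + 15*(-1*(-¼)*(-⅑)) = -14 + 15*((¼)*(-⅑)) = -14 + 15*(-1/36) = -14 - 5/12 = -173/12 ≈ -14.417)
(3 + h)*46 = (3 - 173/12)*46 = -137/12*46 = -3151/6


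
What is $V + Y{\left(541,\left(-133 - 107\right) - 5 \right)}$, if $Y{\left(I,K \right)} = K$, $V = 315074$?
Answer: $314829$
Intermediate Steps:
$V + Y{\left(541,\left(-133 - 107\right) - 5 \right)} = 315074 - 245 = 314829$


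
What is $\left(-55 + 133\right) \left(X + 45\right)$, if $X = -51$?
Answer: $-468$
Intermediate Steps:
$\left(-55 + 133\right) \left(X + 45\right) = \left(-55 + 133\right) \left(-51 + 45\right) = 78 \left(-6\right) = -468$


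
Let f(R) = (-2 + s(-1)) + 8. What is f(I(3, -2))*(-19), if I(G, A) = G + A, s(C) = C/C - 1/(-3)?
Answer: -418/3 ≈ -139.33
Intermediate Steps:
s(C) = 4/3 (s(C) = 1 - 1*(-1/3) = 1 + 1/3 = 4/3)
I(G, A) = A + G
f(R) = 22/3 (f(R) = (-2 + 4/3) + 8 = -2/3 + 8 = 22/3)
f(I(3, -2))*(-19) = (22/3)*(-19) = -418/3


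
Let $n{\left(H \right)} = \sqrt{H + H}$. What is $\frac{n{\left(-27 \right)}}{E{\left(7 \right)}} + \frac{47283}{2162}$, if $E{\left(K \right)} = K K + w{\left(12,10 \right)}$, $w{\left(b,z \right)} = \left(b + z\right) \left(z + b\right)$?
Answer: $\frac{47283}{2162} + \frac{3 i \sqrt{6}}{533} \approx 21.87 + 0.013787 i$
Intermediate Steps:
$w{\left(b,z \right)} = \left(b + z\right)^{2}$ ($w{\left(b,z \right)} = \left(b + z\right) \left(b + z\right) = \left(b + z\right)^{2}$)
$E{\left(K \right)} = 484 + K^{2}$ ($E{\left(K \right)} = K K + \left(12 + 10\right)^{2} = K^{2} + 22^{2} = K^{2} + 484 = 484 + K^{2}$)
$n{\left(H \right)} = \sqrt{2} \sqrt{H}$ ($n{\left(H \right)} = \sqrt{2 H} = \sqrt{2} \sqrt{H}$)
$\frac{n{\left(-27 \right)}}{E{\left(7 \right)}} + \frac{47283}{2162} = \frac{\sqrt{2} \sqrt{-27}}{484 + 7^{2}} + \frac{47283}{2162} = \frac{\sqrt{2} \cdot 3 i \sqrt{3}}{484 + 49} + 47283 \cdot \frac{1}{2162} = \frac{3 i \sqrt{6}}{533} + \frac{47283}{2162} = \frac{47283}{2162} + \frac{3 i \sqrt{6}}{533}$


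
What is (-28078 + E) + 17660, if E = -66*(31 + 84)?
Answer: -18008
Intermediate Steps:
E = -7590 (E = -66*115 = -7590)
(-28078 + E) + 17660 = (-28078 - 7590) + 17660 = -35668 + 17660 = -18008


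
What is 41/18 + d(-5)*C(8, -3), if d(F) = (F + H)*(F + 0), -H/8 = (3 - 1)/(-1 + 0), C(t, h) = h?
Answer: 3011/18 ≈ 167.28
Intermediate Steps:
H = 16 (H = -8*(3 - 1)/(-1 + 0) = -16/(-1) = -16*(-1) = -8*(-2) = 16)
d(F) = F*(16 + F) (d(F) = (F + 16)*(F + 0) = (16 + F)*F = F*(16 + F))
41/18 + d(-5)*C(8, -3) = 41/18 - 5*(16 - 5)*(-3) = 41*(1/18) - 5*11*(-3) = 41/18 - 55*(-3) = 41/18 + 165 = 3011/18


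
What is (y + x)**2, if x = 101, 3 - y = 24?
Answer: 6400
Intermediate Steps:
y = -21 (y = 3 - 1*24 = 3 - 24 = -21)
(y + x)**2 = (-21 + 101)**2 = 80**2 = 6400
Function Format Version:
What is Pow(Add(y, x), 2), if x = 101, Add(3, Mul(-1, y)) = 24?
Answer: 6400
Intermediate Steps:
y = -21 (y = Add(3, Mul(-1, 24)) = Add(3, -24) = -21)
Pow(Add(y, x), 2) = Pow(Add(-21, 101), 2) = Pow(80, 2) = 6400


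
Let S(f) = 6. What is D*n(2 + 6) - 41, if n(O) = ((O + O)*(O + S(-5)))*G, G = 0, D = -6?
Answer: -41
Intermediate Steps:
n(O) = 0 (n(O) = ((O + O)*(O + 6))*0 = ((2*O)*(6 + O))*0 = (2*O*(6 + O))*0 = 0)
D*n(2 + 6) - 41 = -6*0 - 41 = 0 - 41 = -41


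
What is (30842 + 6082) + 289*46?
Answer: 50218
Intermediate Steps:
(30842 + 6082) + 289*46 = 36924 + 13294 = 50218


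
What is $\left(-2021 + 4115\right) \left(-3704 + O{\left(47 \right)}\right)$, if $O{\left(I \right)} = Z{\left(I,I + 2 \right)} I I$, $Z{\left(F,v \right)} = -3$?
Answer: $-21633114$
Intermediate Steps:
$O{\left(I \right)} = - 3 I^{2}$ ($O{\left(I \right)} = - 3 I I = - 3 I^{2}$)
$\left(-2021 + 4115\right) \left(-3704 + O{\left(47 \right)}\right) = \left(-2021 + 4115\right) \left(-3704 - 3 \cdot 47^{2}\right) = 2094 \left(-3704 - 6627\right) = 2094 \left(-10331\right) = -21633114$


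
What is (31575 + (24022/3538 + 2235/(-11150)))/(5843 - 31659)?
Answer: -124585264037/101840763920 ≈ -1.2233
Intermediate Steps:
(31575 + (24022/3538 + 2235/(-11150)))/(5843 - 31659) = (31575 + (24022*(1/3538) + 2235*(-1/11150)))/(-25816) = (31575 + (12011/1769 - 447/2230))*(-1/25816) = (31575 + 25993787/3944870)*(-1/25816) = (124585264037/3944870)*(-1/25816) = -124585264037/101840763920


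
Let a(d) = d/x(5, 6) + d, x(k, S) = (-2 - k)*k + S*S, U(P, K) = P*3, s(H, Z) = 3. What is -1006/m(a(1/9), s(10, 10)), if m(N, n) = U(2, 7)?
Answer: -503/3 ≈ -167.67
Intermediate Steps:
U(P, K) = 3*P
x(k, S) = S² + k*(-2 - k) (x(k, S) = k*(-2 - k) + S² = S² + k*(-2 - k))
a(d) = 2*d (a(d) = d/(6² - 1*5² - 2*5) + d = d/(36 - 1*25 - 10) + d = d/(36 - 25 - 10) + d = d/1 + d = d*1 + d = d + d = 2*d)
m(N, n) = 6 (m(N, n) = 3*2 = 6)
-1006/m(a(1/9), s(10, 10)) = -1006/6 = -1006*⅙ = -503/3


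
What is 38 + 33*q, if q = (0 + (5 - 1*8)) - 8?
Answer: -325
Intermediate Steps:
q = -11 (q = (0 + (5 - 8)) - 8 = (0 - 3) - 8 = -3 - 8 = -11)
38 + 33*q = 38 + 33*(-11) = 38 - 363 = -325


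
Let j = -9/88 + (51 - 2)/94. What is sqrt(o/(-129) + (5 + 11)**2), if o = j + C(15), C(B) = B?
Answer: sqrt(18210322370526)/266772 ≈ 15.996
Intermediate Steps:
j = 1733/4136 (j = -9*1/88 + 49*(1/94) = -9/88 + 49/94 = 1733/4136 ≈ 0.41900)
o = 63773/4136 (o = 1733/4136 + 15 = 63773/4136 ≈ 15.419)
sqrt(o/(-129) + (5 + 11)**2) = sqrt((63773/4136)/(-129) + (5 + 11)**2) = sqrt((63773/4136)*(-1/129) + 16**2) = sqrt(-63773/533544 + 256) = sqrt(136523491/533544) = sqrt(18210322370526)/266772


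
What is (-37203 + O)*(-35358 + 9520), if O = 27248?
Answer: 257217290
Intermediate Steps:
(-37203 + O)*(-35358 + 9520) = (-37203 + 27248)*(-35358 + 9520) = -9955*(-25838) = 257217290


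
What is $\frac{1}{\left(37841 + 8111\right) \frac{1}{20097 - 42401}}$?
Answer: $- \frac{697}{1436} \approx -0.48538$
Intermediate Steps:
$\frac{1}{\left(37841 + 8111\right) \frac{1}{20097 - 42401}} = \frac{1}{45952 \frac{1}{-22304}} = \frac{1}{45952 \left(- \frac{1}{22304}\right)} = \frac{1}{- \frac{1436}{697}} = - \frac{697}{1436}$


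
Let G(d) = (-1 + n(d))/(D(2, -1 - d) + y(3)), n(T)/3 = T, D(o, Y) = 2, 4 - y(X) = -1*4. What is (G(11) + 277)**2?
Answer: 1962801/25 ≈ 78512.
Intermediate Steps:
y(X) = 8 (y(X) = 4 - (-1)*4 = 4 - 1*(-4) = 4 + 4 = 8)
n(T) = 3*T
G(d) = -1/10 + 3*d/10 (G(d) = (-1 + 3*d)/(2 + 8) = (-1 + 3*d)/10 = (-1 + 3*d)*(1/10) = -1/10 + 3*d/10)
(G(11) + 277)**2 = ((-1/10 + (3/10)*11) + 277)**2 = ((-1/10 + 33/10) + 277)**2 = (16/5 + 277)**2 = (1401/5)**2 = 1962801/25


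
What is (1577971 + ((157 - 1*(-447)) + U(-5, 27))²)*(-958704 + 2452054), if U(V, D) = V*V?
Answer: 2947293480200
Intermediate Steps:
U(V, D) = V²
(1577971 + ((157 - 1*(-447)) + U(-5, 27))²)*(-958704 + 2452054) = (1577971 + ((157 - 1*(-447)) + (-5)²)²)*(-958704 + 2452054) = (1577971 + ((157 + 447) + 25)²)*1493350 = (1577971 + (604 + 25)²)*1493350 = (1577971 + 629²)*1493350 = (1577971 + 395641)*1493350 = 1973612*1493350 = 2947293480200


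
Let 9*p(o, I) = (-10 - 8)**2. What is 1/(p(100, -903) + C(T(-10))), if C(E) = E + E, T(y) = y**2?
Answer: 1/236 ≈ 0.0042373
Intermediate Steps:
p(o, I) = 36 (p(o, I) = (-10 - 8)**2/9 = (1/9)*(-18)**2 = (1/9)*324 = 36)
C(E) = 2*E
1/(p(100, -903) + C(T(-10))) = 1/(36 + 2*(-10)**2) = 1/(36 + 2*100) = 1/(36 + 200) = 1/236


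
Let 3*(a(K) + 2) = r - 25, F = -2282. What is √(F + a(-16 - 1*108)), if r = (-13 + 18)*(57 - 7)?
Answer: 47*I ≈ 47.0*I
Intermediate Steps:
r = 250 (r = 5*50 = 250)
a(K) = 73 (a(K) = -2 + (250 - 25)/3 = -2 + (⅓)*225 = -2 + 75 = 73)
√(F + a(-16 - 1*108)) = √(-2282 + 73) = √(-2209) = 47*I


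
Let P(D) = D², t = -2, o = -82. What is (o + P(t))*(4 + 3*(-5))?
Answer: 858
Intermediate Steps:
(o + P(t))*(4 + 3*(-5)) = (-82 + (-2)²)*(4 + 3*(-5)) = (-82 + 4)*(4 - 15) = -78*(-11) = 858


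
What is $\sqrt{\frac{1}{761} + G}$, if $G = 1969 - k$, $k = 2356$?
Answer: $\frac{i \sqrt{224119066}}{761} \approx 19.672 i$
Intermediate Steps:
$G = -387$ ($G = 1969 - 2356 = -387$)
$\sqrt{\frac{1}{761} + G} = \sqrt{\frac{1}{761} - 387} = \sqrt{- \frac{294506}{761}} = \frac{i \sqrt{224119066}}{761}$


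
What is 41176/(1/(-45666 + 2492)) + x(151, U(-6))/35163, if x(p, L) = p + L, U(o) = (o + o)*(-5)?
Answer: -62510412257501/35163 ≈ -1.7777e+9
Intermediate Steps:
U(o) = -10*o (U(o) = (2*o)*(-5) = -10*o)
x(p, L) = L + p
41176/(1/(-45666 + 2492)) + x(151, U(-6))/35163 = 41176/(1/(-45666 + 2492)) + (-10*(-6) + 151)/35163 = 41176/(1/(-43174)) + (60 + 151)*(1/35163) = 41176/(-1/43174) + 211*(1/35163) = 41176*(-43174) + 211/35163 = -1777732624 + 211/35163 = -62510412257501/35163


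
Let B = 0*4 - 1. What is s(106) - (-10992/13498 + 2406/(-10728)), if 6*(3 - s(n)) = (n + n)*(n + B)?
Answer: -44720621687/12067212 ≈ -3706.0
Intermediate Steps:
B = -1 (B = 0 - 1 = -1)
s(n) = 3 - n*(-1 + n)/3 (s(n) = 3 - (n + n)*(n - 1)/6 = 3 - 2*n*(-1 + n)/6 = 3 - n*(-1 + n)/3)
s(106) - (-10992/13498 + 2406/(-10728)) = (3 - ⅓*106² + (⅓)*106) - (-10992/13498 + 2406/(-10728)) = (3 - ⅓*11236 + 106/3) - (-10992*1/13498 + 2406*(-1/10728)) = (3 - 11236/3 + 106/3) - (-5496/6749 - 401/1788) = -3707 - 1*(-12533197/12067212) = -3707 + 12533197/12067212 = -44720621687/12067212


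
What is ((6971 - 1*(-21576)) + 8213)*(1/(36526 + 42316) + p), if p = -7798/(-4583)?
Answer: 11300290491620/180666443 ≈ 62548.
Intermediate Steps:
p = 7798/4583 (p = -7798*(-1/4583) = 7798/4583 ≈ 1.7015)
((6971 - 1*(-21576)) + 8213)*(1/(36526 + 42316) + p) = ((6971 - 1*(-21576)) + 8213)*(1/(36526 + 42316) + 7798/4583) = ((6971 + 21576) + 8213)*(1/78842 + 7798/4583) = (28547 + 8213)*(1/78842 + 7798/4583) = 36760*(614814499/361332886) = 11300290491620/180666443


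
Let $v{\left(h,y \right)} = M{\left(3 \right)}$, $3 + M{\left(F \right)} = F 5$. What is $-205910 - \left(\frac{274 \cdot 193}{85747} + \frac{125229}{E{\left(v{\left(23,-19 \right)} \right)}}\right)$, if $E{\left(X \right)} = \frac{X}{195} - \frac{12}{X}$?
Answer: $- \frac{379058557677}{5230567} \approx -72470.0$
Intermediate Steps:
$M{\left(F \right)} = -3 + 5 F$ ($M{\left(F \right)} = -3 + F 5 = -3 + 5 F$)
$v{\left(h,y \right)} = 12$ ($v{\left(h,y \right)} = -3 + 5 \cdot 3 = -3 + 15 = 12$)
$E{\left(X \right)} = - \frac{12}{X} + \frac{X}{195}$ ($E{\left(X \right)} = X \frac{1}{195} - \frac{12}{X} = \frac{X}{195} - \frac{12}{X} = - \frac{12}{X} + \frac{X}{195}$)
$-205910 - \left(\frac{274 \cdot 193}{85747} + \frac{125229}{E{\left(v{\left(23,-19 \right)} \right)}}\right) = -205910 - \left(\frac{274 \cdot 193}{85747} + \frac{125229}{- \frac{12}{12} + \frac{1}{195} \cdot 12}\right) = -205910 - \left(52882 \cdot \frac{1}{85747} + \frac{125229}{\left(-12\right) \frac{1}{12} + \frac{4}{65}}\right) = -205910 - \left(\frac{52882}{85747} + \frac{125229}{-1 + \frac{4}{65}}\right) = -205910 - \left(\frac{52882}{85747} + \frac{125229}{- \frac{61}{65}}\right) = -205910 - \left(\frac{52882}{85747} + 125229 \left(- \frac{65}{61}\right)\right) = -205910 - \left(\frac{52882}{85747} - \frac{8139885}{61}\right) = -205910 - - \frac{697967493293}{5230567} = -205910 + \frac{697967493293}{5230567} = - \frac{379058557677}{5230567}$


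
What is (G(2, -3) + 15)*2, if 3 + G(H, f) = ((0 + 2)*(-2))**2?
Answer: 56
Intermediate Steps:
G(H, f) = 13 (G(H, f) = -3 + ((0 + 2)*(-2))**2 = -3 + (2*(-2))**2 = -3 + (-4)**2 = -3 + 16 = 13)
(G(2, -3) + 15)*2 = (13 + 15)*2 = 28*2 = 56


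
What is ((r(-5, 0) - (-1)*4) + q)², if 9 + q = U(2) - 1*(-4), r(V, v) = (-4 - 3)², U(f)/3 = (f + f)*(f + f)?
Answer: 9216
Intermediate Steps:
U(f) = 12*f² (U(f) = 3*((f + f)*(f + f)) = 3*((2*f)*(2*f)) = 3*(4*f²) = 12*f²)
r(V, v) = 49 (r(V, v) = (-7)² = 49)
q = 43 (q = -9 + (12*2² - 1*(-4)) = -9 + (12*4 + 4) = -9 + (48 + 4) = -9 + 52 = 43)
((r(-5, 0) - (-1)*4) + q)² = ((49 - (-1)*4) + 43)² = ((49 - 1*(-4)) + 43)² = ((49 + 4) + 43)² = (53 + 43)² = 96² = 9216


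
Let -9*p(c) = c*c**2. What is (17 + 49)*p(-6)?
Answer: 1584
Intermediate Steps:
p(c) = -c**3/9 (p(c) = -c*c**2/9 = -c**3/9)
(17 + 49)*p(-6) = (17 + 49)*(-1/9*(-6)**3) = 66*(-1/9*(-216)) = 66*24 = 1584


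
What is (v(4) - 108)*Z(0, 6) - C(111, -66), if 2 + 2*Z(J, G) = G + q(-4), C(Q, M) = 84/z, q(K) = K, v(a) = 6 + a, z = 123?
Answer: -28/41 ≈ -0.68293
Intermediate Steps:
C(Q, M) = 28/41 (C(Q, M) = 84/123 = 84*(1/123) = 28/41)
Z(J, G) = -3 + G/2 (Z(J, G) = -1 + (G - 4)/2 = -1 + (-4 + G)/2 = -1 + (-2 + G/2) = -3 + G/2)
(v(4) - 108)*Z(0, 6) - C(111, -66) = ((6 + 4) - 108)*(-3 + (½)*6) - 1*28/41 = (10 - 108)*(-3 + 3) - 28/41 = -98*0 - 28/41 = 0 - 28/41 = -28/41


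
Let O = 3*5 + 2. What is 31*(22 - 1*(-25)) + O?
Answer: 1474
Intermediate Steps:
O = 17 (O = 15 + 2 = 17)
31*(22 - 1*(-25)) + O = 31*(22 - 1*(-25)) + 17 = 31*(22 + 25) + 17 = 31*47 + 17 = 1457 + 17 = 1474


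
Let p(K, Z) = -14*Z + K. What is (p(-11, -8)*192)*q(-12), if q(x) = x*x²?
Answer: -33509376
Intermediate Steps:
p(K, Z) = K - 14*Z
q(x) = x³
(p(-11, -8)*192)*q(-12) = ((-11 - 14*(-8))*192)*(-12)³ = ((-11 + 112)*192)*(-1728) = (101*192)*(-1728) = 19392*(-1728) = -33509376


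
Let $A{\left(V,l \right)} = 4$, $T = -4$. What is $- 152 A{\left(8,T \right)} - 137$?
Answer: $-745$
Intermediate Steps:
$- 152 A{\left(8,T \right)} - 137 = \left(-152\right) 4 - 137 = -608 - 137 = -745$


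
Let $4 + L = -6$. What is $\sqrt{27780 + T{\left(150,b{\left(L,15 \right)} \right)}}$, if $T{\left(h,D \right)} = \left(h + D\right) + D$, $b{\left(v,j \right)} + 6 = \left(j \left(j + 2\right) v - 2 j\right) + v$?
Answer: $\sqrt{22738} \approx 150.79$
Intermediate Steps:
$L = -10$ ($L = -4 - 6 = -10$)
$b{\left(v,j \right)} = -6 + v - 2 j + j v \left(2 + j\right)$ ($b{\left(v,j \right)} = -6 - \left(- v + 2 j - j \left(j + 2\right) v\right) = -6 - \left(- v + 2 j - j \left(2 + j\right) v\right) = -6 + \left(\left(j v \left(2 + j\right) - 2 j\right) + v\right) = -6 + \left(\left(- 2 j + j v \left(2 + j\right)\right) + v\right) = -6 + \left(v - 2 j + j v \left(2 + j\right)\right) = -6 + v - 2 j + j v \left(2 + j\right)$)
$T{\left(h,D \right)} = h + 2 D$ ($T{\left(h,D \right)} = \left(D + h\right) + D = h + 2 D$)
$\sqrt{27780 + T{\left(150,b{\left(L,15 \right)} \right)}} = \sqrt{27780 + \left(150 + 2 \left(-6 - 10 - 30 - 10 \cdot 15^{2} + 2 \cdot 15 \left(-10\right)\right)\right)} = \sqrt{27780 + \left(150 + 2 \left(-6 - 10 - 30 - 2250 - 300\right)\right)} = \sqrt{27780 + \left(150 + 2 \left(-2596\right)\right)} = \sqrt{27780 + \left(150 - 5192\right)} = \sqrt{27780 - 5042} = \sqrt{22738}$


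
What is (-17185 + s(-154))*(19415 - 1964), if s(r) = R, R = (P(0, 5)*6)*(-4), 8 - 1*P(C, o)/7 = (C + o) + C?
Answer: -308690739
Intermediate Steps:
P(C, o) = 56 - 14*C - 7*o (P(C, o) = 56 - 7*((C + o) + C) = 56 - 7*(o + 2*C) = 56 + (-14*C - 7*o) = 56 - 14*C - 7*o)
R = -504 (R = ((56 - 14*0 - 7*5)*6)*(-4) = ((56 + 0 - 35)*6)*(-4) = (21*6)*(-4) = 126*(-4) = -504)
s(r) = -504
(-17185 + s(-154))*(19415 - 1964) = (-17185 - 504)*(19415 - 1964) = -17689*17451 = -308690739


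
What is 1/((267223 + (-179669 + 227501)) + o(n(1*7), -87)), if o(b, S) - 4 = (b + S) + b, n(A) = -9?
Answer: 1/314954 ≈ 3.1751e-6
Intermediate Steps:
o(b, S) = 4 + S + 2*b (o(b, S) = 4 + ((b + S) + b) = 4 + ((S + b) + b) = 4 + (S + 2*b) = 4 + S + 2*b)
1/((267223 + (-179669 + 227501)) + o(n(1*7), -87)) = 1/((267223 + (-179669 + 227501)) + (4 - 87 + 2*(-9))) = 1/((267223 + 47832) + (4 - 87 - 18)) = 1/(315055 - 101) = 1/314954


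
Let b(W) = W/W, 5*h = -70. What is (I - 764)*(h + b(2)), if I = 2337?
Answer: -20449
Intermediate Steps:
h = -14 (h = (⅕)*(-70) = -14)
b(W) = 1
(I - 764)*(h + b(2)) = (2337 - 764)*(-14 + 1) = 1573*(-13) = -20449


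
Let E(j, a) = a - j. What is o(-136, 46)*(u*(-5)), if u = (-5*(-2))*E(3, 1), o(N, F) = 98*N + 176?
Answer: -1315200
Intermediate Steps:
o(N, F) = 176 + 98*N
u = -20 (u = (-5*(-2))*(1 - 1*3) = 10*(1 - 3) = 10*(-2) = -20)
o(-136, 46)*(u*(-5)) = (176 + 98*(-136))*(-20*(-5)) = (176 - 13328)*100 = -13152*100 = -1315200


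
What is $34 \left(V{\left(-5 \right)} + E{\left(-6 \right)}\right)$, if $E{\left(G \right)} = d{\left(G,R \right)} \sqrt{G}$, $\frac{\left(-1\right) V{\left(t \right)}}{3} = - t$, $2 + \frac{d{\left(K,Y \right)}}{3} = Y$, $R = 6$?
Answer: $-510 + 408 i \sqrt{6} \approx -510.0 + 999.39 i$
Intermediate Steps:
$d{\left(K,Y \right)} = -6 + 3 Y$
$V{\left(t \right)} = 3 t$ ($V{\left(t \right)} = - 3 \left(- t\right) = 3 t$)
$E{\left(G \right)} = 12 \sqrt{G}$ ($E{\left(G \right)} = \left(-6 + 3 \cdot 6\right) \sqrt{G} = \left(-6 + 18\right) \sqrt{G} = 12 \sqrt{G}$)
$34 \left(V{\left(-5 \right)} + E{\left(-6 \right)}\right) = 34 \left(3 \left(-5\right) + 12 \sqrt{-6}\right) = 34 \left(-15 + 12 i \sqrt{6}\right) = -510 + 408 i \sqrt{6}$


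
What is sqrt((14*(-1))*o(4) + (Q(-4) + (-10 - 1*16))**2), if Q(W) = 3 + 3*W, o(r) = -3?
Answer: sqrt(1267) ≈ 35.595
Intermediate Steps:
sqrt((14*(-1))*o(4) + (Q(-4) + (-10 - 1*16))**2) = sqrt((14*(-1))*(-3) + ((3 + 3*(-4)) + (-10 - 1*16))**2) = sqrt(-14*(-3) + ((3 - 12) + (-10 - 16))**2) = sqrt(42 + (-9 - 26)**2) = sqrt(42 + (-35)**2) = sqrt(42 + 1225) = sqrt(1267)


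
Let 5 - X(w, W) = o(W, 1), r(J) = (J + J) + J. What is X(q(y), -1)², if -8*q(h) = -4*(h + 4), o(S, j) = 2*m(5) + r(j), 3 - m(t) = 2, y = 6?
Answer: 0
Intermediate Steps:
r(J) = 3*J (r(J) = 2*J + J = 3*J)
m(t) = 1 (m(t) = 3 - 1*2 = 3 - 2 = 1)
o(S, j) = 2 + 3*j (o(S, j) = 2*1 + 3*j = 2 + 3*j)
q(h) = 2 + h/2 (q(h) = -(-1)*(h + 4)/2 = -(-1)*(4 + h)/2 = -(-16 - 4*h)/8 = 2 + h/2)
X(w, W) = 0 (X(w, W) = 5 - (2 + 3*1) = 5 - (2 + 3) = 5 - 1*5 = 5 - 5 = 0)
X(q(y), -1)² = 0² = 0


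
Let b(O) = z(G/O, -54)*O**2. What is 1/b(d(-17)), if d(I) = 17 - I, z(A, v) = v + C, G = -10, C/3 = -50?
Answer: -1/235824 ≈ -4.2404e-6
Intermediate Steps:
C = -150 (C = 3*(-50) = -150)
z(A, v) = -150 + v (z(A, v) = v - 150 = -150 + v)
b(O) = -204*O**2 (b(O) = (-150 - 54)*O**2 = -204*O**2)
1/b(d(-17)) = 1/(-204*(17 - 1*(-17))**2) = 1/(-204*(17 + 17)**2) = 1/(-204*34**2) = 1/(-204*1156) = 1/(-235824) = -1/235824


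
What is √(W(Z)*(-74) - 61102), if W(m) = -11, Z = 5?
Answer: 8*I*√942 ≈ 245.54*I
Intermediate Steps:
√(W(Z)*(-74) - 61102) = √(-11*(-74) - 61102) = √(814 - 61102) = √(-60288) = 8*I*√942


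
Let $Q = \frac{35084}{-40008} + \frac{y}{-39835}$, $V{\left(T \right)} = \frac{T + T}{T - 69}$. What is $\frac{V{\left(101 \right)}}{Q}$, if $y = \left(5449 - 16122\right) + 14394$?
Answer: $- \frac{20120698335}{3092881816} \approx -6.5055$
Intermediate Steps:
$y = 3721$ ($y = -10673 + 14394 = 3721$)
$V{\left(T \right)} = \frac{2 T}{-69 + T}$
$Q = - \frac{386610227}{398429670}$ ($Q = \frac{35084}{-40008} + \frac{3721}{-39835} = 35084 \left(- \frac{1}{40008}\right) + 3721 \left(- \frac{1}{39835}\right) = - \frac{8771}{10002} - \frac{3721}{39835} = - \frac{386610227}{398429670} \approx -0.97034$)
$\frac{V{\left(101 \right)}}{Q} = \frac{2 \cdot 101 \frac{1}{-69 + 101}}{- \frac{386610227}{398429670}} = 2 \cdot 101 \cdot \frac{1}{32} \left(- \frac{398429670}{386610227}\right) = \frac{101}{16} \left(- \frac{398429670}{386610227}\right) = - \frac{20120698335}{3092881816}$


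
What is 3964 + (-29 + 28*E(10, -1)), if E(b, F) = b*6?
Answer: 5615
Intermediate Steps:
E(b, F) = 6*b
3964 + (-29 + 28*E(10, -1)) = 3964 + (-29 + 28*(6*10)) = 3964 + (-29 + 28*60) = 3964 + (-29 + 1680) = 3964 + 1651 = 5615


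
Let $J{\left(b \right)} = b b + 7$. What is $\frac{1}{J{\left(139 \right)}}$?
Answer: $\frac{1}{19328} \approx 5.1738 \cdot 10^{-5}$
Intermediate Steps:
$J{\left(b \right)} = 7 + b^{2}$ ($J{\left(b \right)} = b^{2} + 7 = 7 + b^{2}$)
$\frac{1}{J{\left(139 \right)}} = \frac{1}{7 + 139^{2}} = \frac{1}{7 + 19321} = \frac{1}{19328}$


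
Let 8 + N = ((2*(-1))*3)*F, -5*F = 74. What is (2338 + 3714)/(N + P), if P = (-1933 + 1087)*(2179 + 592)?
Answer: -15130/5860463 ≈ -0.0025817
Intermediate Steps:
F = -74/5 (F = -⅕*74 = -74/5 ≈ -14.800)
P = -2344266 (P = -846*2771 = -2344266)
N = 404/5 (N = -8 + ((2*(-1))*3)*(-74/5) = -8 - 2*3*(-74/5) = -8 - 6*(-74/5) = -8 + 444/5 = 404/5 ≈ 80.800)
(2338 + 3714)/(N + P) = (2338 + 3714)/(404/5 - 2344266) = 6052/(-11720926/5) = 6052*(-5/11720926) = -15130/5860463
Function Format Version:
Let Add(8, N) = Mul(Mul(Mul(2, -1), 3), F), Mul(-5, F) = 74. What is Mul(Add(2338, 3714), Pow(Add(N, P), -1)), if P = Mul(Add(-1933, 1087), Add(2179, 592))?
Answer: Rational(-15130, 5860463) ≈ -0.0025817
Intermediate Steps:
F = Rational(-74, 5) (F = Mul(Rational(-1, 5), 74) = Rational(-74, 5) ≈ -14.800)
P = -2344266 (P = Mul(-846, 2771) = -2344266)
N = Rational(404, 5) (N = Add(-8, Mul(Mul(Mul(2, -1), 3), Rational(-74, 5))) = Add(-8, Mul(Mul(-2, 3), Rational(-74, 5))) = Add(-8, Mul(-6, Rational(-74, 5))) = Add(-8, Rational(444, 5)) = Rational(404, 5) ≈ 80.800)
Mul(Add(2338, 3714), Pow(Add(N, P), -1)) = Mul(Add(2338, 3714), Pow(Add(Rational(404, 5), -2344266), -1)) = Mul(6052, Pow(Rational(-11720926, 5), -1)) = Mul(6052, Rational(-5, 11720926)) = Rational(-15130, 5860463)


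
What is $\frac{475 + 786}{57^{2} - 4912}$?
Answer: $- \frac{1261}{1663} \approx -0.75827$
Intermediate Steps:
$\frac{475 + 786}{57^{2} - 4912} = \frac{1261}{3249 - 4912} = \frac{1261}{-1663} = 1261 \left(- \frac{1}{1663}\right) = - \frac{1261}{1663}$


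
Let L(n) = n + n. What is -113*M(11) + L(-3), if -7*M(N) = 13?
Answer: 1427/7 ≈ 203.86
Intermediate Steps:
L(n) = 2*n
M(N) = -13/7 (M(N) = -⅐*13 = -13/7)
-113*M(11) + L(-3) = -113*(-13/7) + 2*(-3) = 1469/7 - 6 = 1427/7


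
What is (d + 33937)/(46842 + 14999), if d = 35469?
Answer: 69406/61841 ≈ 1.1223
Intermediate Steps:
(d + 33937)/(46842 + 14999) = (35469 + 33937)/(46842 + 14999) = 69406/61841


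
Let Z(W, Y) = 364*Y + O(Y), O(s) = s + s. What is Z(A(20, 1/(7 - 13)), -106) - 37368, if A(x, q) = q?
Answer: -76164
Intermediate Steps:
O(s) = 2*s
Z(W, Y) = 366*Y (Z(W, Y) = 364*Y + 2*Y = 366*Y)
Z(A(20, 1/(7 - 13)), -106) - 37368 = 366*(-106) - 37368 = -38796 - 37368 = -76164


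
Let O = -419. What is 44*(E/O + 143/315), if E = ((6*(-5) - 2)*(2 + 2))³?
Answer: 29069163068/131985 ≈ 2.2025e+5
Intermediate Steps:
E = -2097152 (E = ((-30 - 2)*4)³ = (-32*4)³ = (-128)³ = -2097152)
44*(E/O + 143/315) = 44*(-2097152/(-419) + 143/315) = 44*(-2097152*(-1/419) + 143*(1/315)) = 44*(2097152/419 + 143/315) = 44*(660662797/131985) = 29069163068/131985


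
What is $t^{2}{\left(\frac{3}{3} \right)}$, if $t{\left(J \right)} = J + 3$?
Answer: $16$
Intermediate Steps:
$t{\left(J \right)} = 3 + J$
$t^{2}{\left(\frac{3}{3} \right)} = \left(3 + \frac{3}{3}\right)^{2} = \left(3 + 3 \cdot \frac{1}{3}\right)^{2} = \left(3 + 1\right)^{2} = 4^{2} = 16$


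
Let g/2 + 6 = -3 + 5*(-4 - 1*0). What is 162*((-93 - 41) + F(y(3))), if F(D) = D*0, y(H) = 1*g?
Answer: -21708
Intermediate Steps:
g = -58 (g = -12 + 2*(-3 + 5*(-4 - 1*0)) = -12 + 2*(-3 + 5*(-4 + 0)) = -12 + 2*(-3 + 5*(-4)) = -12 + 2*(-3 - 20) = -12 + 2*(-23) = -12 - 46 = -58)
y(H) = -58 (y(H) = 1*(-58) = -58)
F(D) = 0
162*((-93 - 41) + F(y(3))) = 162*((-93 - 41) + 0) = 162*(-134 + 0) = 162*(-134) = -21708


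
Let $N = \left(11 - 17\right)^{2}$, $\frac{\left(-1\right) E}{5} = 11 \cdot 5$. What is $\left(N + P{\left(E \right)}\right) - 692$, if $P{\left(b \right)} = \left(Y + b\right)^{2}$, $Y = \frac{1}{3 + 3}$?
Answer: $\frac{2695585}{36} \approx 74877.0$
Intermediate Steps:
$E = -275$ ($E = - 5 \cdot 11 \cdot 5 = \left(-5\right) 55 = -275$)
$N = 36$ ($N = \left(-6\right)^{2} = 36$)
$Y = \frac{1}{6} \approx 0.16667$
$P{\left(b \right)} = \left(\frac{1}{6} + b\right)^{2}$
$\left(N + P{\left(E \right)}\right) - 692 = \left(36 + \frac{\left(1 + 6 \left(-275\right)\right)^{2}}{36}\right) - 692 = \left(36 + \frac{\left(1 - 1650\right)^{2}}{36}\right) - 692 = \left(36 + \frac{\left(-1649\right)^{2}}{36}\right) - 692 = \left(36 + \frac{1}{36} \cdot 2719201\right) - 692 = \left(36 + \frac{2719201}{36}\right) - 692 = \frac{2720497}{36} - 692 = \frac{2695585}{36}$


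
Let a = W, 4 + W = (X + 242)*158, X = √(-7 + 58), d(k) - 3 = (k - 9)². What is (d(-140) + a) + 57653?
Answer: 118089 + 158*√51 ≈ 1.1922e+5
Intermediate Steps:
d(k) = 3 + (-9 + k)² (d(k) = 3 + (k - 9)² = 3 + (-9 + k)²)
X = √51 ≈ 7.1414
W = 38232 + 158*√51 (W = -4 + (√51 + 242)*158 = -4 + (242 + √51)*158 = -4 + (38236 + 158*√51) = 38232 + 158*√51 ≈ 39360.)
a = 38232 + 158*√51 ≈ 39360.
(d(-140) + a) + 57653 = ((3 + (-9 - 140)²) + (38232 + 158*√51)) + 57653 = ((3 + (-149)²) + (38232 + 158*√51)) + 57653 = ((3 + 22201) + (38232 + 158*√51)) + 57653 = (22204 + (38232 + 158*√51)) + 57653 = (60436 + 158*√51) + 57653 = 118089 + 158*√51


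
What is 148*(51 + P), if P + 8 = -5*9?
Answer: -296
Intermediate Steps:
P = -53 (P = -8 - 5*9 = -8 - 45 = -53)
148*(51 + P) = 148*(51 - 53) = 148*(-2) = -296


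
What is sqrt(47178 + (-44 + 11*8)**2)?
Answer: sqrt(49114) ≈ 221.62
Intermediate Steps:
sqrt(47178 + (-44 + 11*8)**2) = sqrt(47178 + (-44 + 88)**2) = sqrt(47178 + 44**2) = sqrt(47178 + 1936) = sqrt(49114)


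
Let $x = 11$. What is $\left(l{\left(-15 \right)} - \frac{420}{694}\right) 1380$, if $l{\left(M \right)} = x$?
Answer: $\frac{4977660}{347} \approx 14345.0$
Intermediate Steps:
$l{\left(M \right)} = 11$
$\left(l{\left(-15 \right)} - \frac{420}{694}\right) 1380 = \left(11 - \frac{420}{694}\right) 1380 = \left(11 - \frac{210}{347}\right) 1380 = \frac{3607}{347} \cdot 1380 = \frac{4977660}{347}$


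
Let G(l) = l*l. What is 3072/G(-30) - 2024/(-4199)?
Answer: 1226744/314925 ≈ 3.8954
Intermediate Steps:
G(l) = l²
3072/G(-30) - 2024/(-4199) = 3072/((-30)²) - 2024/(-4199) = 3072/900 - 2024*(-1/4199) = 3072*(1/900) + 2024/4199 = 256/75 + 2024/4199 = 1226744/314925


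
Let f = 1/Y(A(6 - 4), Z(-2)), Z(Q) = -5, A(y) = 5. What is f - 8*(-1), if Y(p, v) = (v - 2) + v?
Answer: 95/12 ≈ 7.9167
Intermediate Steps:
Y(p, v) = -2 + 2*v (Y(p, v) = (-2 + v) + v = -2 + 2*v)
f = -1/12 (f = 1/(-2 + 2*(-5)) = 1/(-2 - 10) = 1/(-12) = -1/12 ≈ -0.083333)
f - 8*(-1) = -1/12 - 8*(-1) = -1/12 + 8 = 95/12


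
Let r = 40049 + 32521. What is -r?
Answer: -72570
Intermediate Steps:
r = 72570
-r = -1*72570 = -72570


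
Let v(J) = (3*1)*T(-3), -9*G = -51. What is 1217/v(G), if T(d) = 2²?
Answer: 1217/12 ≈ 101.42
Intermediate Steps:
T(d) = 4
G = 17/3 (G = -⅑*(-51) = 17/3 ≈ 5.6667)
v(J) = 12 (v(J) = (3*1)*4 = 3*4 = 12)
1217/v(G) = 1217/12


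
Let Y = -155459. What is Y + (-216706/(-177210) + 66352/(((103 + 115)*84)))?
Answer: -10509573665656/67605615 ≈ -1.5545e+5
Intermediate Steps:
Y + (-216706/(-177210) + 66352/(((103 + 115)*84))) = -155459 + (-216706/(-177210) + 66352/(((103 + 115)*84))) = -155459 + (-216706*(-1/177210) + 66352/((218*84))) = -155459 + (108353/88605 + 66352/18312) = -155459 + (108353/88605 + 66352*(1/18312)) = -155459 + (108353/88605 + 8294/2289) = -155459 + 327636629/67605615 = -10509573665656/67605615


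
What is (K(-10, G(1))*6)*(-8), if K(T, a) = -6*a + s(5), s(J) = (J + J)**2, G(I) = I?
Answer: -4512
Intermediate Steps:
s(J) = 4*J**2 (s(J) = (2*J)**2 = 4*J**2)
K(T, a) = 100 - 6*a (K(T, a) = -6*a + 4*5**2 = -6*a + 4*25 = -6*a + 100 = 100 - 6*a)
(K(-10, G(1))*6)*(-8) = ((100 - 6*1)*6)*(-8) = ((100 - 6)*6)*(-8) = (94*6)*(-8) = 564*(-8) = -4512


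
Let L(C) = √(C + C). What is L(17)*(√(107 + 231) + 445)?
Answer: √34*(445 + 13*√2) ≈ 2702.0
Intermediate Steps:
L(C) = √2*√C (L(C) = √(2*C) = √2*√C)
L(17)*(√(107 + 231) + 445) = (√2*√17)*(√(107 + 231) + 445) = √34*(√338 + 445) = √34*(13*√2 + 445) = √34*(445 + 13*√2)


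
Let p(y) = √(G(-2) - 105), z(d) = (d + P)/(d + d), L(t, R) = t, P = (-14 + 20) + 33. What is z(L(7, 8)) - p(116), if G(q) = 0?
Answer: 23/7 - I*√105 ≈ 3.2857 - 10.247*I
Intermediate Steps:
P = 39 (P = 6 + 33 = 39)
z(d) = (39 + d)/(2*d) (z(d) = (d + 39)/(d + d) = (39 + d)/((2*d)) = (39 + d)*(1/(2*d)) = (39 + d)/(2*d))
p(y) = I*√105 (p(y) = √(0 - 105) = √(-105) = I*√105)
z(L(7, 8)) - p(116) = (½)*(39 + 7)/7 - I*√105 = (½)*(⅐)*46 - I*√105 = 23/7 - I*√105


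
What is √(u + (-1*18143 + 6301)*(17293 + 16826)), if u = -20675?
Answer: I*√404057873 ≈ 20101.0*I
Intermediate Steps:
√(u + (-1*18143 + 6301)*(17293 + 16826)) = √(-20675 + (-1*18143 + 6301)*(17293 + 16826)) = √(-20675 + (-18143 + 6301)*34119) = √(-20675 - 11842*34119) = √(-20675 - 404037198) = √(-404057873) = I*√404057873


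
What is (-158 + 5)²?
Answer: 23409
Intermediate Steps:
(-158 + 5)² = (-153)² = 23409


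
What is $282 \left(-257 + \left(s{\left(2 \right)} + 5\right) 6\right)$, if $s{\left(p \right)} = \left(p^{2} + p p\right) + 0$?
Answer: $-50478$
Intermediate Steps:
$s{\left(p \right)} = 2 p^{2}$ ($s{\left(p \right)} = \left(p^{2} + p^{2}\right) + 0 = 2 p^{2} + 0 = 2 p^{2}$)
$282 \left(-257 + \left(s{\left(2 \right)} + 5\right) 6\right) = 282 \left(-257 + \left(2 \cdot 2^{2} + 5\right) 6\right) = 282 \left(-257 + \left(2 \cdot 4 + 5\right) 6\right) = 282 \left(-257 + \left(8 + 5\right) 6\right) = 282 \left(-257 + 13 \cdot 6\right) = 282 \left(-257 + 78\right) = 282 \left(-179\right) = -50478$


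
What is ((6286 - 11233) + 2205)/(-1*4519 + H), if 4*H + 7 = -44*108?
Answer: 10968/22835 ≈ 0.48032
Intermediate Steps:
H = -4759/4 (H = -7/4 + (-44*108)/4 = -7/4 + (1/4)*(-4752) = -7/4 - 1188 = -4759/4 ≈ -1189.8)
((6286 - 11233) + 2205)/(-1*4519 + H) = ((6286 - 11233) + 2205)/(-1*4519 - 4759/4) = (-4947 + 2205)/(-4519 - 4759/4) = -2742/(-22835/4) = -2742*(-4/22835) = 10968/22835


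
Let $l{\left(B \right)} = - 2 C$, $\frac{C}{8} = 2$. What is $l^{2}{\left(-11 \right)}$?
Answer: $1024$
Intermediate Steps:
$C = 16$ ($C = 8 \cdot 2 = 16$)
$l{\left(B \right)} = -32$ ($l{\left(B \right)} = \left(-2\right) 16 = -32$)
$l^{2}{\left(-11 \right)} = \left(-32\right)^{2} = 1024$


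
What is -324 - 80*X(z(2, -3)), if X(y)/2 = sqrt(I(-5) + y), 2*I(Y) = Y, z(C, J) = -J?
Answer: -324 - 80*sqrt(2) ≈ -437.14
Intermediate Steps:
I(Y) = Y/2
X(y) = 2*sqrt(-5/2 + y) (X(y) = 2*sqrt((1/2)*(-5) + y) = 2*sqrt(-5/2 + y))
-324 - 80*X(z(2, -3)) = -324 - 80*sqrt(-10 + 4*(-1*(-3))) = -324 - 80*sqrt(-10 + 4*3) = -324 - 80*sqrt(-10 + 12) = -324 - 80*sqrt(2)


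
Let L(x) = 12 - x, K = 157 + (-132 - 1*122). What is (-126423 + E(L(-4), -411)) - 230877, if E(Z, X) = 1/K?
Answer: -34658101/97 ≈ -3.5730e+5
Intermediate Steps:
K = -97 (K = 157 + (-132 - 122) = 157 - 254 = -97)
E(Z, X) = -1/97 (E(Z, X) = 1/(-97) = -1/97)
(-126423 + E(L(-4), -411)) - 230877 = (-126423 - 1/97) - 230877 = -12263032/97 - 230877 = -34658101/97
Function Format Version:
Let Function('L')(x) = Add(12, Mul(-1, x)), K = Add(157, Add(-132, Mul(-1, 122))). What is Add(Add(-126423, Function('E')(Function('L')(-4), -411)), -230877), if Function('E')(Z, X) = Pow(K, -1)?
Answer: Rational(-34658101, 97) ≈ -3.5730e+5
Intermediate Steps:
K = -97 (K = Add(157, Add(-132, -122)) = Add(157, -254) = -97)
Function('E')(Z, X) = Rational(-1, 97) (Function('E')(Z, X) = Pow(-97, -1) = Rational(-1, 97))
Add(Add(-126423, Function('E')(Function('L')(-4), -411)), -230877) = Add(Add(-126423, Rational(-1, 97)), -230877) = Add(Rational(-12263032, 97), -230877) = Rational(-34658101, 97)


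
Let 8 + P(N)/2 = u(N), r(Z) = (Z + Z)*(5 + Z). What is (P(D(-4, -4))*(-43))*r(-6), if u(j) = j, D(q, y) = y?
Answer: 12384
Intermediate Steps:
r(Z) = 2*Z*(5 + Z) (r(Z) = (2*Z)*(5 + Z) = 2*Z*(5 + Z))
P(N) = -16 + 2*N
(P(D(-4, -4))*(-43))*r(-6) = ((-16 + 2*(-4))*(-43))*(2*(-6)*(5 - 6)) = ((-16 - 8)*(-43))*(2*(-6)*(-1)) = -24*(-43)*12 = 1032*12 = 12384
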